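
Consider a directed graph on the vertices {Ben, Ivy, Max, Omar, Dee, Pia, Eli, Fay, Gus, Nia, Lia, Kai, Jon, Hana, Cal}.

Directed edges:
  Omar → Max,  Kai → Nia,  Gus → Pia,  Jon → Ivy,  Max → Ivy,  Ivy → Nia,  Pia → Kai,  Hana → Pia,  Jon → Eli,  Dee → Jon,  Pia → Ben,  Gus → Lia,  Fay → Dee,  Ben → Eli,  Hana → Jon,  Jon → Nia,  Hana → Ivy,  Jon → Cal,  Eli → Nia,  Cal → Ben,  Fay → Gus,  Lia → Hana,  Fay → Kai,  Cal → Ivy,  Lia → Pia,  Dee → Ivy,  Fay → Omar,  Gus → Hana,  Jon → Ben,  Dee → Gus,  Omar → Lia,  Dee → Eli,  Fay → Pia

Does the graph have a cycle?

No

DFS with white/gray/black marking, starting from Ben:
Ben gray
  Eli gray
    Nia gray
    Nia black
  Eli black
Ben black
Ivy gray
  Ivy→Nia: Nia black — skip
Ivy black
Max gray
  Max→Ivy: Ivy black — skip
Max black
Omar gray
  Lia gray
    Pia gray
      Pia→Ben: Ben black — skip
      Kai gray
        Kai→Nia: Nia black — skip
      Kai black
    Pia black
    Hana gray
      Hana→Ivy: Ivy black — skip
      Hana→Pia: Pia black — skip
      Jon gray
        Jon→Nia: Nia black — skip
        Cal gray
          Cal→Ben: Ben black — skip
          Cal→Ivy: Ivy black — skip
        Cal black
        Jon→Eli: Eli black — skip
        Jon→Ivy: Ivy black — skip
        Jon→Ben: Ben black — skip
      Jon black
    Hana black
  Lia black
  Omar→Max: Max black — skip
Omar black
Dee gray
  Gus gray
    Gus→Hana: Hana black — skip
    Gus→Pia: Pia black — skip
    Gus→Lia: Lia black — skip
  Gus black
  Dee→Jon: Jon black — skip
  Dee→Ivy: Ivy black — skip
  Dee→Eli: Eli black — skip
Dee black
Fay gray
  Fay→Dee: Dee black — skip
  Fay→Kai: Kai black — skip
  Fay→Omar: Omar black — skip
  Fay→Pia: Pia black — skip
  Fay→Gus: Gus black — skip
Fay black
Every edge goes to a white or black vertex — no back edge, so the graph is acyclic.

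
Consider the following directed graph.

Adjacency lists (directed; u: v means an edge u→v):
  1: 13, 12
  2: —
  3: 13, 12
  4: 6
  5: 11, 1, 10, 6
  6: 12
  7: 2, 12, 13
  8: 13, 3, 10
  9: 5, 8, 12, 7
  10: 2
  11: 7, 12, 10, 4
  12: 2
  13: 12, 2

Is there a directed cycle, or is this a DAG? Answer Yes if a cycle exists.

DFS with white/gray/black marking, starting from 10:
10 gray
  2 gray
  2 black
10 black
1 gray
  13 gray
    12 gray
      12→2: 2 black — skip
    12 black
    13→2: 2 black — skip
  13 black
  1→12: 12 black — skip
1 black
3 gray
  3→13: 13 black — skip
  3→12: 12 black — skip
3 black
4 gray
  6 gray
    6→12: 12 black — skip
  6 black
4 black
5 gray
  11 gray
    7 gray
      7→2: 2 black — skip
      7→12: 12 black — skip
      7→13: 13 black — skip
    7 black
    11→12: 12 black — skip
    11→10: 10 black — skip
    11→4: 4 black — skip
  11 black
  5→1: 1 black — skip
  5→10: 10 black — skip
  5→6: 6 black — skip
5 black
8 gray
  8→13: 13 black — skip
  8→3: 3 black — skip
  8→10: 10 black — skip
8 black
9 gray
  9→5: 5 black — skip
  9→8: 8 black — skip
  9→12: 12 black — skip
  9→7: 7 black — skip
9 black
Every edge goes to a white or black vertex — no back edge, so the graph is acyclic.

No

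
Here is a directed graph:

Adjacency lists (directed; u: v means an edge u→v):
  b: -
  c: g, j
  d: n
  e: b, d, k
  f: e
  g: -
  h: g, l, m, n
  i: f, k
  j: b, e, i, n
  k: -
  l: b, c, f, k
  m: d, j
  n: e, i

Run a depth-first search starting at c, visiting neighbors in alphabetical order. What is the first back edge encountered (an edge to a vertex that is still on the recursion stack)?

DFS from c (visiting neighbors in alphabetical order); mark gray on enter, black on exit:
c gray
  g gray
  g black
  j gray
    b gray
    b black
    e gray
      e→b: b black — skip
      d gray
        n gray
          n→e: e is gray → back edge
First back edge: n → e.

n->e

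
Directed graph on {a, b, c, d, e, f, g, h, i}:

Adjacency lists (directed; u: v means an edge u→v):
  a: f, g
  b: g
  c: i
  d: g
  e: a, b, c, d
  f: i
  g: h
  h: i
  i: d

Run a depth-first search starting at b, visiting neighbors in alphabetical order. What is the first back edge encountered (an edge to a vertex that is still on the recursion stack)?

d->g

DFS from b (visiting neighbors in alphabetical order); mark gray on enter, black on exit:
b gray
  g gray
    h gray
      i gray
        d gray
          d→g: g is gray → back edge
First back edge: d → g.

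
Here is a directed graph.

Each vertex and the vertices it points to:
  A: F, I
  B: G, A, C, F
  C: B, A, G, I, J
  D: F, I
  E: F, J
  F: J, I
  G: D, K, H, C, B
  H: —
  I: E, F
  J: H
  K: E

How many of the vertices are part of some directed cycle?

A vertex is on a directed cycle iff it belongs to a strongly connected component of size ≥ 2 (or has a self-loop).
The vertices on cycles are {B, C, E, F, G, I} — 6 in total.

6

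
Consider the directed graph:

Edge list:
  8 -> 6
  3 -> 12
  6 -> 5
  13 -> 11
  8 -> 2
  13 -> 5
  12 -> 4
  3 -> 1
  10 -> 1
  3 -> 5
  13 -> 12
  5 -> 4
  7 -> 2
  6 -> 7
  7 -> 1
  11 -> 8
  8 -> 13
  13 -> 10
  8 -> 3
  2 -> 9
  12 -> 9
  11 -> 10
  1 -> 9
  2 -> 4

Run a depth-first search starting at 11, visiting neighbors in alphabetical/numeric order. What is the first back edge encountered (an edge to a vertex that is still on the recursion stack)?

DFS from 11 (visiting neighbors in alphabetical/numeric order); mark gray on enter, black on exit:
11 gray
  8 gray
    2 gray
      4 gray
      4 black
      9 gray
      9 black
    2 black
    3 gray
      1 gray
        1→9: 9 black — skip
      1 black
      5 gray
        5→4: 4 black — skip
      5 black
      12 gray
        12→4: 4 black — skip
        12→9: 9 black — skip
      12 black
    3 black
    6 gray
      6→5: 5 black — skip
      7 gray
        7→1: 1 black — skip
        7→2: 2 black — skip
      7 black
    6 black
    13 gray
      13→5: 5 black — skip
      10 gray
        10→1: 1 black — skip
      10 black
      13→11: 11 is gray → back edge
First back edge: 13 → 11.

13→11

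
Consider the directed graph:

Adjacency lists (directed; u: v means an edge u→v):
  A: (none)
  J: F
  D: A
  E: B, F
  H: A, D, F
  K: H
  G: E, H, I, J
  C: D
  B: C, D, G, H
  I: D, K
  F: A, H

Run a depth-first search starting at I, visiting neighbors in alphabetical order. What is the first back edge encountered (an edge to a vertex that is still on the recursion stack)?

F->H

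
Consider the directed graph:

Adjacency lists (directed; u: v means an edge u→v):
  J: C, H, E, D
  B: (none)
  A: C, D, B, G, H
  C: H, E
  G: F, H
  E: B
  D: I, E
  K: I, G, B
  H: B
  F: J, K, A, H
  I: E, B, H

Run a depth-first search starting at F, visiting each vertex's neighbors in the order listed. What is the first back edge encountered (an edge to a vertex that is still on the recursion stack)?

G->F

DFS from F (visiting each vertex's neighbors in the order listed); mark gray on enter, black on exit:
F gray
  J gray
    C gray
      H gray
        B gray
        B black
      H black
      E gray
        E→B: B black — skip
      E black
    C black
    J→H: H black — skip
    J→E: E black — skip
    D gray
      I gray
        I→E: E black — skip
        I→B: B black — skip
        I→H: H black — skip
      I black
      D→E: E black — skip
    D black
  J black
  K gray
    K→I: I black — skip
    G gray
      G→F: F is gray → back edge
First back edge: G → F.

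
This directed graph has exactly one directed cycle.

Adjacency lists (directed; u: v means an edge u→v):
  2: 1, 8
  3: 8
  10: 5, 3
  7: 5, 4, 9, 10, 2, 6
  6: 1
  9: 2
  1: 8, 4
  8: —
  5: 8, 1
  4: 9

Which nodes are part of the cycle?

1, 2, 4, 9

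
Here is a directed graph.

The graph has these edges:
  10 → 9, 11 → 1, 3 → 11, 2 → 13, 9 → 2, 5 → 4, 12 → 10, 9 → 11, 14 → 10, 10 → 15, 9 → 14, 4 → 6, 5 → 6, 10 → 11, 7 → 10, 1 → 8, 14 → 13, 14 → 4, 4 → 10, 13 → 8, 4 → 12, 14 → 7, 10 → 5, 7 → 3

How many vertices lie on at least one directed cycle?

A vertex is on a directed cycle iff it belongs to a strongly connected component of size ≥ 2 (or has a self-loop).
The vertices on cycles are {4, 5, 7, 9, 10, 12, 14} — 7 in total.

7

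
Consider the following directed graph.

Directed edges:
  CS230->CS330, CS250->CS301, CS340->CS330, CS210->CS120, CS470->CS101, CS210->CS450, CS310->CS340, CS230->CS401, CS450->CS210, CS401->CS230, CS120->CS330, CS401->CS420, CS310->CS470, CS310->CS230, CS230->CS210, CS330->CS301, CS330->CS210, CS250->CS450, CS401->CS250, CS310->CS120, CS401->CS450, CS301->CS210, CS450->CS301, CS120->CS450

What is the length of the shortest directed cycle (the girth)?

2

For each vertex v, BFS finds the shortest path from v back to v.
The shortest such closed walk is CS230 → CS401 → CS230, length 2.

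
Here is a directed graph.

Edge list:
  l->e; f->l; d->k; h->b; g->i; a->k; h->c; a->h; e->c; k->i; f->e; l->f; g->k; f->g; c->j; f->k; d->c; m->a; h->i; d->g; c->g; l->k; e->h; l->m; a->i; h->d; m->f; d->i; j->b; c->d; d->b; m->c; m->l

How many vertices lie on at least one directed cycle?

5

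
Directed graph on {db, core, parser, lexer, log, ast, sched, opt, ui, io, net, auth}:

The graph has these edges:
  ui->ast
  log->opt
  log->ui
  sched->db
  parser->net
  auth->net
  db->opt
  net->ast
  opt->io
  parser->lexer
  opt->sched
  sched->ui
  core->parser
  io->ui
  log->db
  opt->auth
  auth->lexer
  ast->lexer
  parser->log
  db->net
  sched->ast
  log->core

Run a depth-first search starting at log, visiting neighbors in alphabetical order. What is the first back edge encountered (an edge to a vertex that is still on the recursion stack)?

parser->log

DFS from log (visiting neighbors in alphabetical order); mark gray on enter, black on exit:
log gray
  core gray
    parser gray
      lexer gray
      lexer black
      parser→log: log is gray → back edge
First back edge: parser → log.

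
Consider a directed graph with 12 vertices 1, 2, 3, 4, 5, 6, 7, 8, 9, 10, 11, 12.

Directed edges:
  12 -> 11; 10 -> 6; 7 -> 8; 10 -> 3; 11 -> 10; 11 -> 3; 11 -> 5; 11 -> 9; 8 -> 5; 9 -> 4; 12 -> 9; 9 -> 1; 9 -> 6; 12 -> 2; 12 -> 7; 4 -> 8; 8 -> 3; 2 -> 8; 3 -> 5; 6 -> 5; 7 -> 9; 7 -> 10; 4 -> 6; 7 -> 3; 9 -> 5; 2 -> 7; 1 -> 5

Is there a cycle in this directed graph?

DFS with white/gray/black marking, starting from 9:
9 gray
  1 gray
    5 gray
    5 black
  1 black
  9→5: 5 black — skip
  4 gray
    6 gray
      6→5: 5 black — skip
    6 black
    8 gray
      3 gray
        3→5: 5 black — skip
      3 black
      8→5: 5 black — skip
    8 black
  4 black
  9→6: 6 black — skip
9 black
2 gray
  2→8: 8 black — skip
  7 gray
    7→3: 3 black — skip
    7→8: 8 black — skip
    7→9: 9 black — skip
    10 gray
      10→6: 6 black — skip
      10→3: 3 black — skip
    10 black
  7 black
2 black
11 gray
  11→10: 10 black — skip
  11→5: 5 black — skip
  11→9: 9 black — skip
  11→3: 3 black — skip
11 black
12 gray
  12→7: 7 black — skip
  12→2: 2 black — skip
  12→9: 9 black — skip
  12→11: 11 black — skip
12 black
Every edge goes to a white or black vertex — no back edge, so the graph is acyclic.

No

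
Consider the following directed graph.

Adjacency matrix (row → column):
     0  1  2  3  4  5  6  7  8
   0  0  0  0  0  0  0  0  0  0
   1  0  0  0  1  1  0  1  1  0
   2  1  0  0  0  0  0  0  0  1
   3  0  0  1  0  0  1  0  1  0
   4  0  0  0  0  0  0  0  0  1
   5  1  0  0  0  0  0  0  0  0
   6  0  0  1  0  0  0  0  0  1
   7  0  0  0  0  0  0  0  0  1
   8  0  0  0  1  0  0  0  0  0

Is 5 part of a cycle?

5 lies on a cycle iff there is a path from 5 back to itself.
Exploring from 5, it never reaches itself; equivalently, its strongly connected component is a singleton.

No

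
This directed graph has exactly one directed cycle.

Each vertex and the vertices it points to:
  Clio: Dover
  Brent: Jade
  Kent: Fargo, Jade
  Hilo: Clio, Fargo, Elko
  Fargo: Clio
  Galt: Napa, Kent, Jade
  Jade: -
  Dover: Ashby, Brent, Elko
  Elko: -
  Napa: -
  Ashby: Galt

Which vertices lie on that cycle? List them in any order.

DFS with gray/black marking from Clio:
Clio gray
  Dover gray
    Ashby gray
      Galt gray
        Napa gray
        Napa black
        Kent gray
          Fargo gray
            Fargo→Clio: Clio is gray → back edge
Back edge closes the cycle Clio → Dover → Ashby → Galt → Kent → Fargo → Clio; its vertices are {Clio, Galt, Kent, Ashby, Dover, Fargo}.

Clio, Galt, Kent, Ashby, Dover, Fargo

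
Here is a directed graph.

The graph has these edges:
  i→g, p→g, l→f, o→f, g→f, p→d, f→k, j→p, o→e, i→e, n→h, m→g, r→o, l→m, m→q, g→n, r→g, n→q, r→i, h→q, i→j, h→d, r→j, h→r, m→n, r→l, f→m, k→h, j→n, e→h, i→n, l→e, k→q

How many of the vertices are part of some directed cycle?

A vertex is on a directed cycle iff it belongs to a strongly connected component of size ≥ 2 (or has a self-loop).
The vertices on cycles are {e, f, g, h, i, j, k, l, m, n, o, p, r} — 13 in total.

13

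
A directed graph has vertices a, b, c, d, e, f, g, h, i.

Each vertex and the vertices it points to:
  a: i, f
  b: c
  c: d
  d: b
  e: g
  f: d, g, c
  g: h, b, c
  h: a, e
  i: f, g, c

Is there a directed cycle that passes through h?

Yes

h is on a cycle iff h can reach itself via ≥1 edge.
h → e → g → h — yes.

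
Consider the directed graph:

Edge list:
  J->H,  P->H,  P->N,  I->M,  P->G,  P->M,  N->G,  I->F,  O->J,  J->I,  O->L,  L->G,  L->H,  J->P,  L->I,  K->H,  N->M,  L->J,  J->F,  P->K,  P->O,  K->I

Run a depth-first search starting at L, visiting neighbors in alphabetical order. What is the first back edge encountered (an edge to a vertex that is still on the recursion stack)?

O->J

DFS from L (visiting neighbors in alphabetical order); mark gray on enter, black on exit:
L gray
  G gray
  G black
  H gray
  H black
  I gray
    F gray
    F black
    M gray
    M black
  I black
  J gray
    J→F: F black — skip
    J→H: H black — skip
    J→I: I black — skip
    P gray
      P→G: G black — skip
      P→H: H black — skip
      K gray
        K→H: H black — skip
        K→I: I black — skip
      K black
      P→M: M black — skip
      N gray
        N→G: G black — skip
        N→M: M black — skip
      N black
      O gray
        O→J: J is gray → back edge
First back edge: O → J.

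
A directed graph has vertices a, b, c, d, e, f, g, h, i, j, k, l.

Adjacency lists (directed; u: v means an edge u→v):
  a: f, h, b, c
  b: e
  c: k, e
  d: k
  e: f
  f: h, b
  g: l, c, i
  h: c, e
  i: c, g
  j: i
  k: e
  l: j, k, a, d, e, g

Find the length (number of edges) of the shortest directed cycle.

For each vertex v, BFS finds the shortest path from v back to v.
The shortest such closed walk is l → g → l, length 2.

2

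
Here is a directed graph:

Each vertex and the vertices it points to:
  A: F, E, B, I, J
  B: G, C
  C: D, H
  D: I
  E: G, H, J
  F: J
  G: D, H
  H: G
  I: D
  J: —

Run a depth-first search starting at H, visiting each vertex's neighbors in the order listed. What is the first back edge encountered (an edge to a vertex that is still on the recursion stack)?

DFS from H (visiting each vertex's neighbors in the order listed); mark gray on enter, black on exit:
H gray
  G gray
    D gray
      I gray
        I→D: D is gray → back edge
First back edge: I → D.

I->D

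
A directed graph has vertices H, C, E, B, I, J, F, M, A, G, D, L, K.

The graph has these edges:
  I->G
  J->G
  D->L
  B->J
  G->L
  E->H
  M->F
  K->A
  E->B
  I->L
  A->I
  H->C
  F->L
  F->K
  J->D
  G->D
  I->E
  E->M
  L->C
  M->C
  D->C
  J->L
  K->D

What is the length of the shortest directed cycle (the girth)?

6

For each vertex v, BFS finds the shortest path from v back to v.
The shortest such closed walk is E → M → F → K → A → I → E, length 6.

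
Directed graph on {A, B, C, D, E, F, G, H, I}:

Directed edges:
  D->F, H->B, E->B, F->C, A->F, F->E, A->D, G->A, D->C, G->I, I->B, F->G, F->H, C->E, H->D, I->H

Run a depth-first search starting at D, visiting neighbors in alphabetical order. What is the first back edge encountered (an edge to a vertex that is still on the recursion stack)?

A->D

DFS from D (visiting neighbors in alphabetical order); mark gray on enter, black on exit:
D gray
  C gray
    E gray
      B gray
      B black
    E black
  C black
  F gray
    F→C: C black — skip
    F→E: E black — skip
    G gray
      A gray
        A→D: D is gray → back edge
First back edge: A → D.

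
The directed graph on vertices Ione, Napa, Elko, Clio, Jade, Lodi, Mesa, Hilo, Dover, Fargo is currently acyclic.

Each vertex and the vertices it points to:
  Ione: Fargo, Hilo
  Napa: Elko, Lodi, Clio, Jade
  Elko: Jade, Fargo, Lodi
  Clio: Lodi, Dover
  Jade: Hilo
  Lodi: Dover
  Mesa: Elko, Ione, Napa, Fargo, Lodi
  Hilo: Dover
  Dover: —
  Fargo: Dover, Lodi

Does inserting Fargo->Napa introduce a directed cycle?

Adding Fargo→Napa creates a cycle iff Napa can already reach Fargo.
Path from Napa: Napa → Elko → Fargo.
So Napa → … → Fargo → Napa is a cycle.

Yes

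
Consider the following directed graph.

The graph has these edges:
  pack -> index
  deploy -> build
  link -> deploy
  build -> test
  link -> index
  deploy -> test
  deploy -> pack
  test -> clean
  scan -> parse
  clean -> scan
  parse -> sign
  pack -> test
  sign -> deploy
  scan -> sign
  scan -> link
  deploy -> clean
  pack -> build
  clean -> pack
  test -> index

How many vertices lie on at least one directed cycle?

9

A vertex is on a directed cycle iff it belongs to a strongly connected component of size ≥ 2 (or has a self-loop).
The vertices on cycles are {link, pack, scan, sign, test, build, clean, parse, deploy} — 9 in total.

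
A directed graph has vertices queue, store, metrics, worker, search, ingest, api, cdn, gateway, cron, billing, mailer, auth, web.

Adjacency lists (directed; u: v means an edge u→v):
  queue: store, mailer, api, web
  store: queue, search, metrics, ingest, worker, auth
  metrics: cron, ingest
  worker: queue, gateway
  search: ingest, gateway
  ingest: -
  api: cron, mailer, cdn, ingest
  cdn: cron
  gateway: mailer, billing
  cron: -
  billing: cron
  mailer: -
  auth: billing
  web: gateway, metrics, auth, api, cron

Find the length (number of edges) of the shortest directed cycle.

2

For each vertex v, BFS finds the shortest path from v back to v.
The shortest such closed walk is queue → store → queue, length 2.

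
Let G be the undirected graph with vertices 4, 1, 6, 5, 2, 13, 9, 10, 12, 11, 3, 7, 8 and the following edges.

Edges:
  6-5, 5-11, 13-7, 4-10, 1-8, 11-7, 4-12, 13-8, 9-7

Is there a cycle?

No

DFS, tracking each vertex's parent; an edge to a visited non-parent vertex closes a cycle.
Start from 8:
visit 8 (parent –)
  visit 1 (parent 8)
    1–8: parent, skip
  visit 13 (parent 8)
    13–8: parent, skip
    visit 7 (parent 13)
      7–13: parent, skip
      visit 11 (parent 7)
        visit 5 (parent 11)
          visit 6 (parent 5)
            6–5: parent, skip
          5–11: parent, skip
        11–7: parent, skip
      visit 9 (parent 7)
        9–7: parent, skip
visit 4 (parent –)
  visit 10 (parent 4)
    10–4: parent, skip
  visit 12 (parent 4)
    12–4: parent, skip
visit 2 (parent –)
visit 3 (parent –)
No non-parent visited neighbor found — the graph is a forest.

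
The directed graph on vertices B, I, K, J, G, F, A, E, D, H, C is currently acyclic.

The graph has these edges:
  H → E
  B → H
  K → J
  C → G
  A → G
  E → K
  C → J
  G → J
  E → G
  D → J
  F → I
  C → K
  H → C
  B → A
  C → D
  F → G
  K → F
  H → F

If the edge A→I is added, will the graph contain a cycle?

Adding A→I creates a cycle iff I can already reach A.
Explore from I: no path reaches A. The graph stays acyclic.

No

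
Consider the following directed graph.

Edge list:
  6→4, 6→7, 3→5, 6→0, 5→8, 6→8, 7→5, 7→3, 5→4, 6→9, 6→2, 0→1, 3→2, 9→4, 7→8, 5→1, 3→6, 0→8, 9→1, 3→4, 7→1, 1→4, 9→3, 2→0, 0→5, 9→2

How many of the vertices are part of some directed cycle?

A vertex is on a directed cycle iff it belongs to a strongly connected component of size ≥ 2 (or has a self-loop).
The vertices on cycles are {3, 6, 7, 9} — 4 in total.

4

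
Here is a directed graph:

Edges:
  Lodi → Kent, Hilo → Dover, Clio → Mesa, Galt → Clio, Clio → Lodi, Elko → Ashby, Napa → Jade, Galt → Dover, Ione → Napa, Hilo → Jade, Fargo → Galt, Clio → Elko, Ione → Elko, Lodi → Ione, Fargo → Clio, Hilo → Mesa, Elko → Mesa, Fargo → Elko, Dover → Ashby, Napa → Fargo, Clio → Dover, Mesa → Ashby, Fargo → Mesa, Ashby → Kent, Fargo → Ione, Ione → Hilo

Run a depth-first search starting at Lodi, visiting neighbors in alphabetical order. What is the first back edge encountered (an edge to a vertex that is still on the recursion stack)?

Clio→Lodi

DFS from Lodi (visiting neighbors in alphabetical order); mark gray on enter, black on exit:
Lodi gray
  Ione gray
    Elko gray
      Ashby gray
        Kent gray
        Kent black
      Ashby black
      Mesa gray
        Mesa→Ashby: Ashby black — skip
      Mesa black
    Elko black
    Hilo gray
      Dover gray
        Dover→Ashby: Ashby black — skip
      Dover black
      Jade gray
      Jade black
      Hilo→Mesa: Mesa black — skip
    Hilo black
    Napa gray
      Fargo gray
        Clio gray
          Clio→Dover: Dover black — skip
          Clio→Elko: Elko black — skip
          Clio→Lodi: Lodi is gray → back edge
First back edge: Clio → Lodi.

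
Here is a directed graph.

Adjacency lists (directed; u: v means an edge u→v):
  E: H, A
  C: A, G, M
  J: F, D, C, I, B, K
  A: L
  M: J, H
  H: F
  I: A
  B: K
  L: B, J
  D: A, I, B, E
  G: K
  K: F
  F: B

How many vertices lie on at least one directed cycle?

11

A vertex is on a directed cycle iff it belongs to a strongly connected component of size ≥ 2 (or has a self-loop).
The vertices on cycles are {A, B, C, D, E, F, I, J, K, L, M} — 11 in total.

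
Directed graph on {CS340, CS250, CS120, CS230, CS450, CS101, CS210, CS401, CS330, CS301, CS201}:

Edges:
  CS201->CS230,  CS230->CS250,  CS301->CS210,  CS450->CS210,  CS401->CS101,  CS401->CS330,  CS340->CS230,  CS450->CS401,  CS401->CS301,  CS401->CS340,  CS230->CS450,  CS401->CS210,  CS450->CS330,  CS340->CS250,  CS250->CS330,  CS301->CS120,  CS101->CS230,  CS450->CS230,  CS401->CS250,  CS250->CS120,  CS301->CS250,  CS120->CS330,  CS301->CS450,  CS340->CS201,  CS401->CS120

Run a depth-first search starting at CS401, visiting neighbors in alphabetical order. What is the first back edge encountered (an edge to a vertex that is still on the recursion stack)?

DFS from CS401 (visiting neighbors in alphabetical order); mark gray on enter, black on exit:
CS401 gray
  CS101 gray
    CS230 gray
      CS250 gray
        CS120 gray
          CS330 gray
          CS330 black
        CS120 black
        CS250→CS330: CS330 black — skip
      CS250 black
      CS450 gray
        CS210 gray
        CS210 black
        CS450→CS230: CS230 is gray → back edge
First back edge: CS450 → CS230.

CS450->CS230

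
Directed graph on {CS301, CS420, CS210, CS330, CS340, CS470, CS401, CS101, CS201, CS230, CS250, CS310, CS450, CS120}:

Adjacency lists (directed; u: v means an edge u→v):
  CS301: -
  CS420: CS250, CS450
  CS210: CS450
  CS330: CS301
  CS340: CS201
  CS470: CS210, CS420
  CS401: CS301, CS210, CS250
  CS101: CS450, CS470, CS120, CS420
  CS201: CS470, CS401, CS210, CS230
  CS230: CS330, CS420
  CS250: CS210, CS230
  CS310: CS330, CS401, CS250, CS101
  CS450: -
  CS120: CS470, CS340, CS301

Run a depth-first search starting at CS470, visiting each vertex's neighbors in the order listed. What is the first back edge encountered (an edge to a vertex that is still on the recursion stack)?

CS230→CS420

DFS from CS470 (visiting each vertex's neighbors in the order listed); mark gray on enter, black on exit:
CS470 gray
  CS210 gray
    CS450 gray
    CS450 black
  CS210 black
  CS420 gray
    CS250 gray
      CS250→CS210: CS210 black — skip
      CS230 gray
        CS330 gray
          CS301 gray
          CS301 black
        CS330 black
        CS230→CS420: CS420 is gray → back edge
First back edge: CS230 → CS420.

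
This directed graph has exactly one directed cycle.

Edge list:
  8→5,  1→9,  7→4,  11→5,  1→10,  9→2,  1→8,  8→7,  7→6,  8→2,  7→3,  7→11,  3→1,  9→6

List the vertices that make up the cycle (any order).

DFS with gray/black marking from 7:
7 gray
  4 gray
  4 black
  3 gray
    1 gray
      8 gray
        8→7: 7 is gray → back edge
Back edge closes the cycle 7 → 3 → 1 → 8 → 7; its vertices are {1, 3, 7, 8}.

1, 3, 7, 8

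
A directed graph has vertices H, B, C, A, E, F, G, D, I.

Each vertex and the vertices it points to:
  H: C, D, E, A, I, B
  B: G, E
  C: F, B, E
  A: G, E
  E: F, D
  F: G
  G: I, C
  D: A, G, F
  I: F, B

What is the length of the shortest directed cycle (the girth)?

3

For each vertex v, BFS finds the shortest path from v back to v.
The shortest such closed walk is C → B → G → C, length 3.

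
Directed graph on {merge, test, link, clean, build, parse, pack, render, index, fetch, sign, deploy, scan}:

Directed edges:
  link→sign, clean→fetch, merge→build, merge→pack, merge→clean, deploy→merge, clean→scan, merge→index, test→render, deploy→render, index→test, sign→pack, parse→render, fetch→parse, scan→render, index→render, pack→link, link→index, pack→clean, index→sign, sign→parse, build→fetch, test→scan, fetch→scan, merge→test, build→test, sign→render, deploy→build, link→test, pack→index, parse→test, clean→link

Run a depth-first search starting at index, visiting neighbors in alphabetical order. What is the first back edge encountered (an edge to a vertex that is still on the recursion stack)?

link→index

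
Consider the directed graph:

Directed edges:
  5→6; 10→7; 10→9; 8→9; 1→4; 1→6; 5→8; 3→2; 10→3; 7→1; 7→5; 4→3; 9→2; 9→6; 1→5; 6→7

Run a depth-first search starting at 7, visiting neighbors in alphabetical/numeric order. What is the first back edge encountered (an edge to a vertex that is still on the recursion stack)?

DFS from 7 (visiting neighbors in alphabetical/numeric order); mark gray on enter, black on exit:
7 gray
  1 gray
    4 gray
      3 gray
        2 gray
        2 black
      3 black
    4 black
    5 gray
      6 gray
        6→7: 7 is gray → back edge
First back edge: 6 → 7.

6->7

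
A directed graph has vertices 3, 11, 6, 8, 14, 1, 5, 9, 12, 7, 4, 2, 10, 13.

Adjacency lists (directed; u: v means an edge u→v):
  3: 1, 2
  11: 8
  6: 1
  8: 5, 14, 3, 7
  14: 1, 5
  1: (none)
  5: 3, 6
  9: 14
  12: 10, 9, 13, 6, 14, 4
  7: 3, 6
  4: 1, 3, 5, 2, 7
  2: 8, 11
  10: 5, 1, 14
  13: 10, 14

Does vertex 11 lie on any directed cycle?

Yes

11 is on a cycle iff 11 can reach itself via ≥1 edge.
11 → 8 → 3 → 2 → 11 — yes.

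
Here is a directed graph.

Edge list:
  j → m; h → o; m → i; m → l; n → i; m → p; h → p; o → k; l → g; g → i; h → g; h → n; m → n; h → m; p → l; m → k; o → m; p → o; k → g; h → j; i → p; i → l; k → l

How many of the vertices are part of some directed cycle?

8

A vertex is on a directed cycle iff it belongs to a strongly connected component of size ≥ 2 (or has a self-loop).
The vertices on cycles are {g, i, k, l, m, n, o, p} — 8 in total.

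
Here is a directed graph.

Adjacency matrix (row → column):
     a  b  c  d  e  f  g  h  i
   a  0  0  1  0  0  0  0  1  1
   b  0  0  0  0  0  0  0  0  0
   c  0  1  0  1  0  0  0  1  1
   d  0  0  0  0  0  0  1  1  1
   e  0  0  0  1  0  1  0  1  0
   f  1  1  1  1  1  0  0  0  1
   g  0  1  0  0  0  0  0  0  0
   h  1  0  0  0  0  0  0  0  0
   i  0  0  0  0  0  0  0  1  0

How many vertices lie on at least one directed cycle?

A vertex is on a directed cycle iff it belongs to a strongly connected component of size ≥ 2 (or has a self-loop).
The vertices on cycles are {a, c, d, e, f, h, i} — 7 in total.

7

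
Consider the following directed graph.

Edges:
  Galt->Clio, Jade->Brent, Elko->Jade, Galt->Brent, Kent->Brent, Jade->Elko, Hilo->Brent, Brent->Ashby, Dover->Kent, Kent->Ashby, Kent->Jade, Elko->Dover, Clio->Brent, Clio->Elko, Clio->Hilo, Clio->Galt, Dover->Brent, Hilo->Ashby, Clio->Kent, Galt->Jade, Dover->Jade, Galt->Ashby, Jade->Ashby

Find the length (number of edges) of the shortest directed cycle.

2

For each vertex v, BFS finds the shortest path from v back to v.
The shortest such closed walk is Clio → Galt → Clio, length 2.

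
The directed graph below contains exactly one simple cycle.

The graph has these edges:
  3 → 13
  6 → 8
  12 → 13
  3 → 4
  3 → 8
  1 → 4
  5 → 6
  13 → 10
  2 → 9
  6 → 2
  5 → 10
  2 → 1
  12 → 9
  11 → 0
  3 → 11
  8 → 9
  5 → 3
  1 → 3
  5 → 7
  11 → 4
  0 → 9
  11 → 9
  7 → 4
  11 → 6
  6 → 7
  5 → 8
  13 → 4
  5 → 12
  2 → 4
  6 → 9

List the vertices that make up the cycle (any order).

1, 2, 3, 6, 11

DFS with gray/black marking from 3:
3 gray
  8 gray
    9 gray
    9 black
  8 black
  4 gray
  4 black
  11 gray
    11→4: 4 black — skip
    6 gray
      6→9: 9 black — skip
      6→8: 8 black — skip
      7 gray
        7→4: 4 black — skip
      7 black
      2 gray
        2→9: 9 black — skip
        2→4: 4 black — skip
        1 gray
          1→4: 4 black — skip
          1→3: 3 is gray → back edge
Back edge closes the cycle 3 → 11 → 6 → 2 → 1 → 3; its vertices are {1, 2, 3, 6, 11}.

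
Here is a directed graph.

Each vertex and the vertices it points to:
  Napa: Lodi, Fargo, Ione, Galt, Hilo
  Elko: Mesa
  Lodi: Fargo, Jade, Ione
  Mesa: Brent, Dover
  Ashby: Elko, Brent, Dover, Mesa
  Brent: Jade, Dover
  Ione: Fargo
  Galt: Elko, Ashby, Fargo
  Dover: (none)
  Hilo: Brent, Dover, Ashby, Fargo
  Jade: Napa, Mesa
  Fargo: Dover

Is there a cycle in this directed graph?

Yes

DFS with white/gray/black marking, starting from Hilo:
Hilo gray
  Brent gray
    Jade gray
      Napa gray
        Lodi gray
          Fargo gray
            Dover gray
            Dover black
          Fargo black
          Lodi→Jade: Jade is gray → back edge
Back edge found, so a cycle exists: Jade → Napa → Lodi → Jade.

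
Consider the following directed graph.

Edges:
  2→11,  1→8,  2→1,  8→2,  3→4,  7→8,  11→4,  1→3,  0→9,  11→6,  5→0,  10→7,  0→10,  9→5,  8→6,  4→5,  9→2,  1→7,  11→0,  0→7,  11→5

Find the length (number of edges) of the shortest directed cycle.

For each vertex v, BFS finds the shortest path from v back to v.
The shortest such closed walk is 2 → 1 → 8 → 2, length 3.

3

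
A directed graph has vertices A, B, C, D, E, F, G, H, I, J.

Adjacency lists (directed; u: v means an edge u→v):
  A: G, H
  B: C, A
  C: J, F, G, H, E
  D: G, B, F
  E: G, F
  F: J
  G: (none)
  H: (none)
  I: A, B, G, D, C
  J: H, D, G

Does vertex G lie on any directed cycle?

No

G lies on a cycle iff there is a path from G back to itself.
Exploring from G, it never reaches itself; equivalently, its strongly connected component is a singleton.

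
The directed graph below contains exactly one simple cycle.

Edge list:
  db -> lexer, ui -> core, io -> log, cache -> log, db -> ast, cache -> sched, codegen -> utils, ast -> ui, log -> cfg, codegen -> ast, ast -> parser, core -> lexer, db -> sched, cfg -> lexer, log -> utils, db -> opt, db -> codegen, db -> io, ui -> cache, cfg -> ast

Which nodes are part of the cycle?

DFS with gray/black marking from ast:
ast gray
  ui gray
    core gray
      lexer gray
      lexer black
    core black
    cache gray
      sched gray
      sched black
      log gray
        utils gray
        utils black
        cfg gray
          cfg→ast: ast is gray → back edge
Back edge closes the cycle ast → ui → cache → log → cfg → ast; its vertices are {ui, ast, cfg, log, cache}.

ui, ast, cfg, log, cache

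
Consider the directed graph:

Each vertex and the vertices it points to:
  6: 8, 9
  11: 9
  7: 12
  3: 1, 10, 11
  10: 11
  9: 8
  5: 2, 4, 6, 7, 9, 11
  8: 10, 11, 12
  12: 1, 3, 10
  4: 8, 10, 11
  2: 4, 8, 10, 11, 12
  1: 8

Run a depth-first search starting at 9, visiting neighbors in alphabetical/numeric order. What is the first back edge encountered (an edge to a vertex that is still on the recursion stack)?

DFS from 9 (visiting neighbors in alphabetical/numeric order); mark gray on enter, black on exit:
9 gray
  8 gray
    10 gray
      11 gray
        11→9: 9 is gray → back edge
First back edge: 11 → 9.

11→9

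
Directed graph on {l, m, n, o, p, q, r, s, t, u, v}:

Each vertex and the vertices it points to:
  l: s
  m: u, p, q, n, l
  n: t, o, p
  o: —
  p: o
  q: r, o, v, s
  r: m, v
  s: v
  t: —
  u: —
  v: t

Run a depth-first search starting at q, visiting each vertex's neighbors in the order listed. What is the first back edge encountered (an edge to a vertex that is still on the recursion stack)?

DFS from q (visiting each vertex's neighbors in the order listed); mark gray on enter, black on exit:
q gray
  r gray
    m gray
      u gray
      u black
      p gray
        o gray
        o black
      p black
      m→q: q is gray → back edge
First back edge: m → q.

m→q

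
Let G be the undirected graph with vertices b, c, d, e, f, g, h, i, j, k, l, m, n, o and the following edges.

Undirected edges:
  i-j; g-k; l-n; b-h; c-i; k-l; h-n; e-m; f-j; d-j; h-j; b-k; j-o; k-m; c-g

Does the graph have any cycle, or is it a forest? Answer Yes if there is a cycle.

Yes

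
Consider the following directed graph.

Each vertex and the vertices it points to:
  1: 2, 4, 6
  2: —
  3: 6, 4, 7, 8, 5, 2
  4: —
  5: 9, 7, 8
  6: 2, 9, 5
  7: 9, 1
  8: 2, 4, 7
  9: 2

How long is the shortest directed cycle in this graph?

4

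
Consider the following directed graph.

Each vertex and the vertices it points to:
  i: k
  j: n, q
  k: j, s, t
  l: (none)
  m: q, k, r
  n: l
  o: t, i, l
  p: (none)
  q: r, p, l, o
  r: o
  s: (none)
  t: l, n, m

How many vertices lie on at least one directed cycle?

A vertex is on a directed cycle iff it belongs to a strongly connected component of size ≥ 2 (or has a self-loop).
The vertices on cycles are {i, j, k, m, o, q, r, t} — 8 in total.

8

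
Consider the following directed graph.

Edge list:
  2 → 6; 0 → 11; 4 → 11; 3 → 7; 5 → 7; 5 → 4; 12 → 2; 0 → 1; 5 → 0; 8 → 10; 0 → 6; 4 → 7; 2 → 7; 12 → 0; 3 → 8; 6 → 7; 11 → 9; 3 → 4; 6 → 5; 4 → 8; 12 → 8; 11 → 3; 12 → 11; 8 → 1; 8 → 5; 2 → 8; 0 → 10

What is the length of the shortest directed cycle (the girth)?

For each vertex v, BFS finds the shortest path from v back to v.
The shortest such closed walk is 11 → 3 → 4 → 11, length 3.

3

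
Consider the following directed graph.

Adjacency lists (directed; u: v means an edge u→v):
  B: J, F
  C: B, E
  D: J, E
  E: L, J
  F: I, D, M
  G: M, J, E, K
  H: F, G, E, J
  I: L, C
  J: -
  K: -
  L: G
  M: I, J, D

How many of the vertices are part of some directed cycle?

9

A vertex is on a directed cycle iff it belongs to a strongly connected component of size ≥ 2 (or has a self-loop).
The vertices on cycles are {B, C, D, E, F, G, I, L, M} — 9 in total.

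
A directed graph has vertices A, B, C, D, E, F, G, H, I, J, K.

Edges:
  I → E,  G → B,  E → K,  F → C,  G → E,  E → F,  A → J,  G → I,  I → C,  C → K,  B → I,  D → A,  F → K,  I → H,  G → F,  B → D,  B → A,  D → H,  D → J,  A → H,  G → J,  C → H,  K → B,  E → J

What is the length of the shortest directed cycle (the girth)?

For each vertex v, BFS finds the shortest path from v back to v.
The shortest such closed walk is B → I → C → K → B, length 4.

4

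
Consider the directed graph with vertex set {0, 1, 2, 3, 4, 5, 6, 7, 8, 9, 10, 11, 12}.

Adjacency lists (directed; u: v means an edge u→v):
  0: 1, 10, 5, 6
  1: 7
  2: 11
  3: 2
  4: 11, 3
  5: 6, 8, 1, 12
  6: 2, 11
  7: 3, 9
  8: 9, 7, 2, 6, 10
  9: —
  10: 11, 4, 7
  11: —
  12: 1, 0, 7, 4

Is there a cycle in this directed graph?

Yes

DFS with white/gray/black marking, starting from 7:
7 gray
  3 gray
    2 gray
      11 gray
      11 black
    2 black
  3 black
  9 gray
  9 black
7 black
0 gray
  1 gray
    1→7: 7 black — skip
  1 black
  10 gray
    10→11: 11 black — skip
    4 gray
      4→11: 11 black — skip
      4→3: 3 black — skip
    4 black
    10→7: 7 black — skip
  10 black
  5 gray
    6 gray
      6→2: 2 black — skip
      6→11: 11 black — skip
    6 black
    8 gray
      8→9: 9 black — skip
      8→7: 7 black — skip
      8→2: 2 black — skip
      8→6: 6 black — skip
      8→10: 10 black — skip
    8 black
    5→1: 1 black — skip
    12 gray
      12→1: 1 black — skip
      12→0: 0 is gray → back edge
Back edge found, so a cycle exists: 0 → 5 → 12 → 0.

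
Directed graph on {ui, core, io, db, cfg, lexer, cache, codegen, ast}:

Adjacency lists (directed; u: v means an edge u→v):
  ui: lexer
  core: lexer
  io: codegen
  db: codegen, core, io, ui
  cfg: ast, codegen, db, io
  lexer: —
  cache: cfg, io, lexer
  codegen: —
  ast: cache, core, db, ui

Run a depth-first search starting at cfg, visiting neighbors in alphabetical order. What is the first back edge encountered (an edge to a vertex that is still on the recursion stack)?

cache→cfg

DFS from cfg (visiting neighbors in alphabetical order); mark gray on enter, black on exit:
cfg gray
  ast gray
    cache gray
      cache→cfg: cfg is gray → back edge
First back edge: cache → cfg.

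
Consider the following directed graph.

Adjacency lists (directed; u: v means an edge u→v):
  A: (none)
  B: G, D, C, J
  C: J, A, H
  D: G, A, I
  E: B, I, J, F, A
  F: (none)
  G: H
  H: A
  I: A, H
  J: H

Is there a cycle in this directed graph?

DFS with white/gray/black marking, starting from B:
B gray
  G gray
    H gray
      A gray
      A black
    H black
  G black
  D gray
    D→G: G black — skip
    D→A: A black — skip
    I gray
      I→A: A black — skip
      I→H: H black — skip
    I black
  D black
  C gray
    J gray
      J→H: H black — skip
    J black
    C→A: A black — skip
    C→H: H black — skip
  C black
  B→J: J black — skip
B black
E gray
  E→B: B black — skip
  E→I: I black — skip
  E→J: J black — skip
  F gray
  F black
  E→A: A black — skip
E black
Every edge goes to a white or black vertex — no back edge, so the graph is acyclic.

No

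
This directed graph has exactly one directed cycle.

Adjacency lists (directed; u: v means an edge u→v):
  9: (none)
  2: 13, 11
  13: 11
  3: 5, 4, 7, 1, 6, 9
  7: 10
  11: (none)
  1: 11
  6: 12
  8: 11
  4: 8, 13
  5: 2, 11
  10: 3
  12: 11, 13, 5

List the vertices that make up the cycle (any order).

3, 7, 10

DFS with gray/black marking from 3:
3 gray
  5 gray
    2 gray
      13 gray
        11 gray
        11 black
      13 black
      2→11: 11 black — skip
    2 black
    5→11: 11 black — skip
  5 black
  4 gray
    8 gray
      8→11: 11 black — skip
    8 black
    4→13: 13 black — skip
  4 black
  7 gray
    10 gray
      10→3: 3 is gray → back edge
Back edge closes the cycle 3 → 7 → 10 → 3; its vertices are {3, 7, 10}.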